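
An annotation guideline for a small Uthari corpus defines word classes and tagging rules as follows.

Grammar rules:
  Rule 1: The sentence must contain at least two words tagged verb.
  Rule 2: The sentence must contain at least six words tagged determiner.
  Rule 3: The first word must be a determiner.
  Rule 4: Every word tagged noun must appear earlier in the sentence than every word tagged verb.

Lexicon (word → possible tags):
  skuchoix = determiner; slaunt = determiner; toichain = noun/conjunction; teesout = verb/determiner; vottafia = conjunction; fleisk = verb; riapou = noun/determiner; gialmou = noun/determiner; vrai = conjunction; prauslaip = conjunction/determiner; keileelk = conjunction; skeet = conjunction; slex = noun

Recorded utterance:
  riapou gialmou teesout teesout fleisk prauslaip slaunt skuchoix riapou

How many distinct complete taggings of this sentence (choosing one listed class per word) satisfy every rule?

7

Candidates per position — 1:riapou {noun,determiner}; 2:gialmou {noun,determiner}; 3:teesout {verb,determiner}; 4:teesout {verb,determiner}; 5:fleisk {verb}; 6:prauslaip {conjunction,determiner}; 7:slaunt {determiner}; 8:skuchoix {determiner}; 9:riapou {noun,determiner}.
There are 64 candidate sequences in total.
Checking each against the rules leaves 7 sequences.
Count = 7.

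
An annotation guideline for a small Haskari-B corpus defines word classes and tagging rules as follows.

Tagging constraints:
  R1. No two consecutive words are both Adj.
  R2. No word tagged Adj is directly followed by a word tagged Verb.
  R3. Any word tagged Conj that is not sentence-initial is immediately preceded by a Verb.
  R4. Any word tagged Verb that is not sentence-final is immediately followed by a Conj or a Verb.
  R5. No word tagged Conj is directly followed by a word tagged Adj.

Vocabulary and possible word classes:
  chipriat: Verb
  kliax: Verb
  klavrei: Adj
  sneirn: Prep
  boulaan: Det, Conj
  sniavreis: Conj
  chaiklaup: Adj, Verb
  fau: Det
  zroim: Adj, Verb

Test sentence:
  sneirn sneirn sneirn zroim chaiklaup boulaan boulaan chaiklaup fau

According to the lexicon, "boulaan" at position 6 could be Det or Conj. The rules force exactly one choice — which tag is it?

Candidates per position — 1:sneirn {Prep}; 2:sneirn {Prep}; 3:sneirn {Prep}; 4:zroim {Adj,Verb}; 5:chaiklaup {Adj,Verb}; 6:boulaan {Det,Conj}; 7:boulaan {Det,Conj}; 8:chaiklaup {Adj,Verb}; 9:fau {Det}.
Word 7 cannot be Conj — rule 3 would then fail for every completion. It is Det.
Word 8 cannot be Verb — rule 4 would then fail for every completion. It is Adj.
Position 6: the remaining choice is settled jointly with positions 4, 5 — only Conj at position 6 is part of a tagging that satisfies every rule.
The only consistent sequence is: Prep Prep Prep Verb Verb Conj Det Adj Det.
Verifying each rule — rule 1 ok; rule 2 ok; rule 3 ok; rule 4 ok; rule 5 ok.

Conj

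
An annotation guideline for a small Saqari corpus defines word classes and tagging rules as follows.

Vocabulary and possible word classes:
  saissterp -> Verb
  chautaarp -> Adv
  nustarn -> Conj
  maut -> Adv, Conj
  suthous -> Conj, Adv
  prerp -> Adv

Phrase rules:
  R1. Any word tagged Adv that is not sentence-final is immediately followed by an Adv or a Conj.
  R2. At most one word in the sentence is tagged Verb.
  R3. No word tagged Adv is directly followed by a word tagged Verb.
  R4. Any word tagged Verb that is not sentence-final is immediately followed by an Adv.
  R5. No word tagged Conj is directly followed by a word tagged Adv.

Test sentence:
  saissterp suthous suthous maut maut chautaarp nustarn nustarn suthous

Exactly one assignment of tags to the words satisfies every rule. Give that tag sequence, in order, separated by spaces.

Candidates per position — 1:saissterp {Verb}; 2:suthous {Conj,Adv}; 3:suthous {Conj,Adv}; 4:maut {Adv,Conj}; 5:maut {Adv,Conj}; 6:chautaarp {Adv}; 7:nustarn {Conj}; 8:nustarn {Conj}; 9:suthous {Conj,Adv}.
Word 2 cannot be Conj — rule 4 would then fail for every completion. It is Adv.
Word 3 cannot be Conj — rule 5 would then fail for every completion. It is Adv.
Word 4 cannot be Conj — rule 5 would then fail for every completion. It is Adv.
Word 5 cannot be Conj — rule 5 would then fail for every completion. It is Adv.
Word 9 cannot be Adv — rule 5 would then fail for every completion. It is Conj.
That leaves exactly one tagging: Verb Adv Adv Adv Adv Adv Conj Conj Conj.
Verifying each rule — rule 1 holds; rule 2 holds; rule 3 holds; rule 4 holds; rule 5 holds.

Verb Adv Adv Adv Adv Adv Conj Conj Conj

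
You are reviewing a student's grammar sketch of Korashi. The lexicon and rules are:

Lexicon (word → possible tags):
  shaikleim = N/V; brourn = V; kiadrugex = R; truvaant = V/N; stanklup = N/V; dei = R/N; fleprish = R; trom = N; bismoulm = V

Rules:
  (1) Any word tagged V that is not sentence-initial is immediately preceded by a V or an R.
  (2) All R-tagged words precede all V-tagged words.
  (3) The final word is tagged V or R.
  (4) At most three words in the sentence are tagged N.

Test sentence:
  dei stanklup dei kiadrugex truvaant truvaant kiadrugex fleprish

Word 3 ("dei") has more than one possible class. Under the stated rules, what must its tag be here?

Candidates per position — 1:dei {R,N}; 2:stanklup {N,V}; 3:dei {R,N}; 4:kiadrugex {R}; 5:truvaant {V,N}; 6:truvaant {V,N}; 7:kiadrugex {R}; 8:fleprish {R}.
At position 2, choosing V makes rule 2 impossible to satisfy; hence N.
At position 5, choosing V makes rule 2 impossible to satisfy; hence N.
At position 6, choosing V makes rule 1 impossible to satisfy; hence N.
At position 1, choosing N makes rule 4 impossible to satisfy; hence R.
At position 3, choosing N makes rule 4 impossible to satisfy; hence R.
The unique satisfying tagging is: R N R R N N R R.
Rule-by-rule: rule 1 satisfied; rule 2 satisfied; rule 3 satisfied; rule 4 satisfied.

R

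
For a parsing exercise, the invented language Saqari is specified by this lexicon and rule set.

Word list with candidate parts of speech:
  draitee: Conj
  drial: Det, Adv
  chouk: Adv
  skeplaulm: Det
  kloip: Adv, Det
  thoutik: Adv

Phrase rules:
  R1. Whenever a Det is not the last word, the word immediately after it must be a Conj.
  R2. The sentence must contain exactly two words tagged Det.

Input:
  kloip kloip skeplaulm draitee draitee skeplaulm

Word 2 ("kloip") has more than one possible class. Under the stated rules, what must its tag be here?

Adv

Candidates per position — 1:kloip {Adv,Det}; 2:kloip {Adv,Det}; 3:skeplaulm {Det}; 4:draitee {Conj}; 5:draitee {Conj}; 6:skeplaulm {Det}.
Position 1: tagging it Det would leave rule 1 unsatisfiable, so it must be Adv.
Position 2: tagging it Det would leave rule 1 unsatisfiable, so it must be Adv.
So the tagging must be: Adv Adv Det Conj Conj Det.
Checking: rule 1 holds; rule 2 holds.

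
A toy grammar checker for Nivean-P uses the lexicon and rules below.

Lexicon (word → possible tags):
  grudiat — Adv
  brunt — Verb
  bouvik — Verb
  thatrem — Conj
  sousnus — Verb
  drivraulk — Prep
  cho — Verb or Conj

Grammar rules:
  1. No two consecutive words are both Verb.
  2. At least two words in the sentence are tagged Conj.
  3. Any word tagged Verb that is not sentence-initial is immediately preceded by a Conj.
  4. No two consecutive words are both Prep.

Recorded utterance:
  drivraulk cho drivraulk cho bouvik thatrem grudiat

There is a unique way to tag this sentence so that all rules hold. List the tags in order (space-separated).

Prep Conj Prep Conj Verb Conj Adv

Candidates per position — 1:drivraulk {Prep}; 2:cho {Verb,Conj}; 3:drivraulk {Prep}; 4:cho {Verb,Conj}; 5:bouvik {Verb}; 6:thatrem {Conj}; 7:grudiat {Adv}.
Position 2: tagging it Verb would leave rule 3 unsatisfiable, so it must be Conj.
Position 4: tagging it Verb would leave rule 1 unsatisfiable, so it must be Conj.
The unique satisfying tagging is: Prep Conj Prep Conj Verb Conj Adv.
Rule-by-rule: rule 1 ✓; rule 2 ✓; rule 3 ✓; rule 4 ✓.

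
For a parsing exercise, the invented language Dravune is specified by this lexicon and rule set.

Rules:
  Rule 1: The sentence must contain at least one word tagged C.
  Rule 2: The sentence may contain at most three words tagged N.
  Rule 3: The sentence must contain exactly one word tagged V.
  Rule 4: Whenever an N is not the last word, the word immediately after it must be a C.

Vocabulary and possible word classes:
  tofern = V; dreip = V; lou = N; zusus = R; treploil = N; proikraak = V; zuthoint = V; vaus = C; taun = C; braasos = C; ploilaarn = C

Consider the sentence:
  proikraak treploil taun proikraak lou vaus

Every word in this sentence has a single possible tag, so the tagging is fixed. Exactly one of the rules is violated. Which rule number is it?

Fixed tagging: V N C V N C.
Rule check: R1 holds, R2 holds, R3 violated, R4 holds.
Only rule 3 fails.

3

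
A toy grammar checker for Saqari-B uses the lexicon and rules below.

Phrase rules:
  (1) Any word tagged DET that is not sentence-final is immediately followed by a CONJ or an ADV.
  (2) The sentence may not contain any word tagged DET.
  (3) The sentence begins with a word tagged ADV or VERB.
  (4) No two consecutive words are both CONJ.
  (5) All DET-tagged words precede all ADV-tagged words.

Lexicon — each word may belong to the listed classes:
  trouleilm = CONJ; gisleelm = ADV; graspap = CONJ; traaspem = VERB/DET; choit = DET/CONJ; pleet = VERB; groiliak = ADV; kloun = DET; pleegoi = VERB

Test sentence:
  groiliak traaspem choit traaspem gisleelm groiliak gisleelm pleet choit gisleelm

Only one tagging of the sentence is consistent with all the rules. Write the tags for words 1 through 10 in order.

ADV VERB CONJ VERB ADV ADV ADV VERB CONJ ADV

Candidates per position — 1:groiliak {ADV}; 2:traaspem {VERB,DET}; 3:choit {DET,CONJ}; 4:traaspem {VERB,DET}; 5:gisleelm {ADV}; 6:groiliak {ADV}; 7:gisleelm {ADV}; 8:pleet {VERB}; 9:choit {DET,CONJ}; 10:gisleelm {ADV}.
Position 2: tagging it DET would leave rule 2 unsatisfiable, so it must be VERB.
Position 3: tagging it DET would leave rule 1 unsatisfiable, so it must be CONJ.
Position 4: tagging it DET would leave rule 2 unsatisfiable, so it must be VERB.
Position 9: tagging it DET would leave rule 2 unsatisfiable, so it must be CONJ.
So the tagging must be: ADV VERB CONJ VERB ADV ADV ADV VERB CONJ ADV.
Checking: rule 1 ✓; rule 2 ✓; rule 3 ✓; rule 4 ✓; rule 5 ✓.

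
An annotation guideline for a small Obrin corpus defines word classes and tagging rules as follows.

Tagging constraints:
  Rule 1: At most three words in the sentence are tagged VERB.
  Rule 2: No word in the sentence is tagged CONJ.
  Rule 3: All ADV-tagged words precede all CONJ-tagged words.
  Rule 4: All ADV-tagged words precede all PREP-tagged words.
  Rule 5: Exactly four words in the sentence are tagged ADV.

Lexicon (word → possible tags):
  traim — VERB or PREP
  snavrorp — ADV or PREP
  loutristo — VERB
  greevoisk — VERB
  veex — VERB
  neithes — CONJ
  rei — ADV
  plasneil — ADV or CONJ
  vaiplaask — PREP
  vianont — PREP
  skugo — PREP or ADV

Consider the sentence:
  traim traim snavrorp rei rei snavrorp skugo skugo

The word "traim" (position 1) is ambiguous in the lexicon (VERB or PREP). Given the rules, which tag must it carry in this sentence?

Candidates per position — 1:traim {VERB,PREP}; 2:traim {VERB,PREP}; 3:snavrorp {ADV,PREP}; 4:rei {ADV}; 5:rei {ADV}; 6:snavrorp {ADV,PREP}; 7:skugo {PREP,ADV}; 8:skugo {PREP,ADV}.
Position 1: PREP is ruled out by rule 4; that leaves VERB.
Position 2: PREP is ruled out by rule 4; that leaves VERB.
Position 3: PREP is ruled out by rule 4; that leaves ADV.
The remaining ambiguous positions (6, 7, 8) are resolved jointly — only one combination satisfies every rule.
That leaves exactly one tagging: VERB VERB ADV ADV ADV ADV PREP PREP.
Verifying each rule — rule 1 satisfied; rule 2 satisfied; rule 3 satisfied; rule 4 satisfied; rule 5 satisfied.

VERB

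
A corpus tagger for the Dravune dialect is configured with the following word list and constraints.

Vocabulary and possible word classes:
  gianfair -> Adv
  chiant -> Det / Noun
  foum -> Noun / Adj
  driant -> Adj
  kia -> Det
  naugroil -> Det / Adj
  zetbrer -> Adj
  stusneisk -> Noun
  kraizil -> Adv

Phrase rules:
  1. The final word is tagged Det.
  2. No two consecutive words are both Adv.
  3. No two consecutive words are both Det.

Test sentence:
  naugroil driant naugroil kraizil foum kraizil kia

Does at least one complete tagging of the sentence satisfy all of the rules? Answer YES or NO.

YES

Candidates per position — 1:naugroil {Det,Adj}; 2:driant {Adj}; 3:naugroil {Det,Adj}; 4:kraizil {Adv}; 5:foum {Noun,Adj}; 6:kraizil {Adv}; 7:kia {Det}.
One satisfying assignment: Adj Adj Det Adv Adj Adv Det.
Rule-by-rule: rule 1 ok; rule 2 ok; rule 3 ok.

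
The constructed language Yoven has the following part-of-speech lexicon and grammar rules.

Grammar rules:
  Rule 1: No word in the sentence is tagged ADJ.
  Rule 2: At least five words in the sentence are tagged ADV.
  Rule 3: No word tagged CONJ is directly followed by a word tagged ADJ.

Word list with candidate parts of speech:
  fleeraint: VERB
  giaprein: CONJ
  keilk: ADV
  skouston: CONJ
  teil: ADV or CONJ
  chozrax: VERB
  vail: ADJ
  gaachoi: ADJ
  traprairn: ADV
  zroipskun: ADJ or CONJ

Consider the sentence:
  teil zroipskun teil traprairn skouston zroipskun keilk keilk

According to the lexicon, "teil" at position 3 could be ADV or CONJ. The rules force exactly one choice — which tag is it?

Candidates per position — 1:teil {ADV,CONJ}; 2:zroipskun {ADJ,CONJ}; 3:teil {ADV,CONJ}; 4:traprairn {ADV}; 5:skouston {CONJ}; 6:zroipskun {ADJ,CONJ}; 7:keilk {ADV}; 8:keilk {ADV}.
If word 1 were CONJ, no tagging could satisfy rule 2; so word 1 is ADV.
If word 2 were ADJ, no tagging could satisfy rule 1; so word 2 is CONJ.
If word 3 were CONJ, no tagging could satisfy rule 2; so word 3 is ADV.
If word 6 were ADJ, no tagging could satisfy rule 1; so word 6 is CONJ.
The unique satisfying tagging is: ADV CONJ ADV ADV CONJ CONJ ADV ADV.
Verifying each rule — rule 1 ✓; rule 2 ✓; rule 3 ✓.

ADV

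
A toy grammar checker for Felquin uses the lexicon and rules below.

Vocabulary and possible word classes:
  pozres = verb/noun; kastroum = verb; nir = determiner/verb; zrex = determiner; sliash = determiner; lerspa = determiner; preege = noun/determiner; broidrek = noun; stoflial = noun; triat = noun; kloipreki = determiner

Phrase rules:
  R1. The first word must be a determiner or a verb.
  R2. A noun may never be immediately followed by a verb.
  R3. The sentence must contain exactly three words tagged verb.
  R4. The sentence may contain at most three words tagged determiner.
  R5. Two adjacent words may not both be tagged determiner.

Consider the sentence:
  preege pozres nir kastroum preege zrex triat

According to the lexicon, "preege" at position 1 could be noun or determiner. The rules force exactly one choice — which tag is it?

Candidates per position — 1:preege {noun,determiner}; 2:pozres {verb,noun}; 3:nir {determiner,verb}; 4:kastroum {verb}; 5:preege {noun,determiner}; 6:zrex {determiner}; 7:triat {noun}.
Position 1: noun is ruled out by rule 1; that leaves determiner.
Position 2: noun is ruled out by rule 3; that leaves verb.
Position 3: determiner is ruled out by rule 3; that leaves verb.
Position 5: determiner is ruled out by rule 5; that leaves noun.
The only consistent sequence is: determiner verb verb verb noun determiner noun.
Verifying each rule — rule 1 ok; rule 2 ok; rule 3 ok; rule 4 ok; rule 5 ok.

determiner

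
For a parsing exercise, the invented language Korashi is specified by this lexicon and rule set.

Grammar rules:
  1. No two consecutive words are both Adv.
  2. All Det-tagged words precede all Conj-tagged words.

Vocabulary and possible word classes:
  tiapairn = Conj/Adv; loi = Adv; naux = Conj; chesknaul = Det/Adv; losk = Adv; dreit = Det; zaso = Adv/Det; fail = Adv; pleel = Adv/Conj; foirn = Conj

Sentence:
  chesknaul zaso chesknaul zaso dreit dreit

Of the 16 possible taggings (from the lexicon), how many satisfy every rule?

Candidates per position — 1:chesknaul {Det,Adv}; 2:zaso {Adv,Det}; 3:chesknaul {Det,Adv}; 4:zaso {Adv,Det}; 5:dreit {Det}; 6:dreit {Det}.
There are 16 candidate sequences in total.
Checking each against the rules leaves 8 sequences.
Count = 8.

8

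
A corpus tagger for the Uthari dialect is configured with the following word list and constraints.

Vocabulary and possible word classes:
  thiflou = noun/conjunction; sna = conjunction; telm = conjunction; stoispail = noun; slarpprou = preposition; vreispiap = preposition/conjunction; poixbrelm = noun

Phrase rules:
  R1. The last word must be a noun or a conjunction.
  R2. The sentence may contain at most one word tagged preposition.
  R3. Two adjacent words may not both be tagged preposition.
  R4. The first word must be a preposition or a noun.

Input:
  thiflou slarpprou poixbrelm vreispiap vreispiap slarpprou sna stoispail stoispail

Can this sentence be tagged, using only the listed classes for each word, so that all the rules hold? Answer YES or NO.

NO

Candidates per position — 1:thiflou {noun,conjunction}; 2:slarpprou {preposition}; 3:poixbrelm {noun}; 4:vreispiap {preposition,conjunction}; 5:vreispiap {preposition,conjunction}; 6:slarpprou {preposition}; 7:sna {conjunction}; 8:stoispail {noun}; 9:stoispail {noun}.
Rule 2 cannot be satisfied by any choice of tags from the lexicon.
So there is no consistent tagging.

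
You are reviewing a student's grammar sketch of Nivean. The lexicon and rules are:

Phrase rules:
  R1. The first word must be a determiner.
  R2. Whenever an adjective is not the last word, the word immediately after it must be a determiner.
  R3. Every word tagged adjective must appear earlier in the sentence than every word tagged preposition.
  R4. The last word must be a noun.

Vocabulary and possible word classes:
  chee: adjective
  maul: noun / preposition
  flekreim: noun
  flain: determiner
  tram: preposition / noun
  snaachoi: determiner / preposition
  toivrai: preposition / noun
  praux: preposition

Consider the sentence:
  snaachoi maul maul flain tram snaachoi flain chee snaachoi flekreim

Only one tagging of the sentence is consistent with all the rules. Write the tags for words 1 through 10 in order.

determiner noun noun determiner noun determiner determiner adjective determiner noun

Candidates per position — 1:snaachoi {determiner,preposition}; 2:maul {noun,preposition}; 3:maul {noun,preposition}; 4:flain {determiner}; 5:tram {preposition,noun}; 6:snaachoi {determiner,preposition}; 7:flain {determiner}; 8:chee {adjective}; 9:snaachoi {determiner,preposition}; 10:flekreim {noun}.
If word 1 were preposition, no tagging could satisfy rule 1; so word 1 is determiner.
If word 2 were preposition, no tagging could satisfy rule 3; so word 2 is noun.
If word 3 were preposition, no tagging could satisfy rule 3; so word 3 is noun.
If word 5 were preposition, no tagging could satisfy rule 3; so word 5 is noun.
If word 6 were preposition, no tagging could satisfy rule 3; so word 6 is determiner.
If word 9 were preposition, no tagging could satisfy rule 2; so word 9 is determiner.
The unique satisfying tagging is: determiner noun noun determiner noun determiner determiner adjective determiner noun.
Check: rule 1 ok; rule 2 ok; rule 3 ok; rule 4 ok.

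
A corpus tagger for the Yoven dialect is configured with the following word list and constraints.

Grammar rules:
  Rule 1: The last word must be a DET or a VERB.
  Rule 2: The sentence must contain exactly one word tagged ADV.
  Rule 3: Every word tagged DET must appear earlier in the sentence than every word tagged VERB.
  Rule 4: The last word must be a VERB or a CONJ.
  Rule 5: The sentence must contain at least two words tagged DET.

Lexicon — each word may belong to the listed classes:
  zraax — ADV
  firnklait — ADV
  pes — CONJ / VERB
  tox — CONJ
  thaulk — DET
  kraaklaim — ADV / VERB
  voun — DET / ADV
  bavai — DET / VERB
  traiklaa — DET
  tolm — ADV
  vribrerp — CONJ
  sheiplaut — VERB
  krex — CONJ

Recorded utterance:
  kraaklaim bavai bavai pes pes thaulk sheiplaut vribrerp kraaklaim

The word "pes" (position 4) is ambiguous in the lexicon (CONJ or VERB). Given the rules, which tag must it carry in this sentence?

Candidates per position — 1:kraaklaim {ADV,VERB}; 2:bavai {DET,VERB}; 3:bavai {DET,VERB}; 4:pes {CONJ,VERB}; 5:pes {CONJ,VERB}; 6:thaulk {DET}; 7:sheiplaut {VERB}; 8:vribrerp {CONJ}; 9:kraaklaim {ADV,VERB}.
Position 1: tagging it VERB would leave rule 3 unsatisfiable, so it must be ADV.
Position 2: tagging it VERB would leave rule 3 unsatisfiable, so it must be DET.
Position 3: tagging it VERB would leave rule 3 unsatisfiable, so it must be DET.
Position 4: tagging it VERB would leave rule 3 unsatisfiable, so it must be CONJ.
Position 5: tagging it VERB would leave rule 3 unsatisfiable, so it must be CONJ.
Position 9: tagging it ADV would leave rule 1 unsatisfiable, so it must be VERB.
The only consistent sequence is: ADV DET DET CONJ CONJ DET VERB CONJ VERB.
Rule-by-rule: rule 1 ok; rule 2 ok; rule 3 ok; rule 4 ok; rule 5 ok.

CONJ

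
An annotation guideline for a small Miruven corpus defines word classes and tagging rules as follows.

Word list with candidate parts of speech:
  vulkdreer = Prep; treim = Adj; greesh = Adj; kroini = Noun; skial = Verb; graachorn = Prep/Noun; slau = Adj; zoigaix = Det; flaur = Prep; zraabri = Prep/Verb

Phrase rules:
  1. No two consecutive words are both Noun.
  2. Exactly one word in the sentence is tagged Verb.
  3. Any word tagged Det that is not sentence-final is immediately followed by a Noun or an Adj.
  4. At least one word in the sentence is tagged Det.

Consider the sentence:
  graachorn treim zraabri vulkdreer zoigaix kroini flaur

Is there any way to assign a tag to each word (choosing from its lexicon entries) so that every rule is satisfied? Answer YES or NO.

Candidates per position — 1:graachorn {Prep,Noun}; 2:treim {Adj}; 3:zraabri {Prep,Verb}; 4:vulkdreer {Prep}; 5:zoigaix {Det}; 6:kroini {Noun}; 7:flaur {Prep}.
One satisfying assignment: Prep Adj Verb Prep Det Noun Prep.
Checking: rule 1 satisfied; rule 2 satisfied; rule 3 satisfied; rule 4 satisfied.

YES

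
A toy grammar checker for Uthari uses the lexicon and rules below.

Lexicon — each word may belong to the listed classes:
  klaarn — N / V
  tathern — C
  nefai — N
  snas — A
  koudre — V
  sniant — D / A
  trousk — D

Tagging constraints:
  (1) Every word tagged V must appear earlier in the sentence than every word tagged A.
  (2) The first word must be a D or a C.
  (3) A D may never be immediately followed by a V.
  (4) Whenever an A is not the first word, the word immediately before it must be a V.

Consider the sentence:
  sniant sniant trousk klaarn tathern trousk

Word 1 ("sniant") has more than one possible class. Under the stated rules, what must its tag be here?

Candidates per position — 1:sniant {D,A}; 2:sniant {D,A}; 3:trousk {D}; 4:klaarn {N,V}; 5:tathern {C}; 6:trousk {D}.
Position 1: A is ruled out by rule 2; that leaves D.
Position 2: A is ruled out by rule 4; that leaves D.
Position 4: V is ruled out by rule 3; that leaves N.
The unique satisfying tagging is: D D D N C D.
Verifying each rule — rule 1 ✓; rule 2 ✓; rule 3 ✓; rule 4 ✓.

D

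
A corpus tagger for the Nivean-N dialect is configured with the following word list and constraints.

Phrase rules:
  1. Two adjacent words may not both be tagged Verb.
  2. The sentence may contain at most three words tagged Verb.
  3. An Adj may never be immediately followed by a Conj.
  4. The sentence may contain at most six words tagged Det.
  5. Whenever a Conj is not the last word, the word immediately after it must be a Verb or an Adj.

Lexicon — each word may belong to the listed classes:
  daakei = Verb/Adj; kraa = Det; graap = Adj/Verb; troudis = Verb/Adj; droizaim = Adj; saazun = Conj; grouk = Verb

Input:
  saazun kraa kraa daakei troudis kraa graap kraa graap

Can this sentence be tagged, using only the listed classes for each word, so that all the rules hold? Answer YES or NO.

NO

Candidates per position — 1:saazun {Conj}; 2:kraa {Det}; 3:kraa {Det}; 4:daakei {Verb,Adj}; 5:troudis {Verb,Adj}; 6:kraa {Det}; 7:graap {Adj,Verb}; 8:kraa {Det}; 9:graap {Adj,Verb}.
Rule 5 cannot be satisfied by any choice of tags from the lexicon.
So there is no consistent tagging.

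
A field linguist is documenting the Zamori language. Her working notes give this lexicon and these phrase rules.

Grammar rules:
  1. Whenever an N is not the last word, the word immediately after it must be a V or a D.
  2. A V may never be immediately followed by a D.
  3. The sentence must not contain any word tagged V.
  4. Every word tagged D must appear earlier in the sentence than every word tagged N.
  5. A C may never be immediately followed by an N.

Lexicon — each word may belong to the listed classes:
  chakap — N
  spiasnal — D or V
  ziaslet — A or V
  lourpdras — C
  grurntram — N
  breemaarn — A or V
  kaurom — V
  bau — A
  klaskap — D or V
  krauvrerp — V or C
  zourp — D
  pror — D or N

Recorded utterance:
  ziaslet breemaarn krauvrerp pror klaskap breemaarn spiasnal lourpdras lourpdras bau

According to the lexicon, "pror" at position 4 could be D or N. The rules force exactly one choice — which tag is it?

D

Candidates per position — 1:ziaslet {A,V}; 2:breemaarn {A,V}; 3:krauvrerp {V,C}; 4:pror {D,N}; 5:klaskap {D,V}; 6:breemaarn {A,V}; 7:spiasnal {D,V}; 8:lourpdras {C}; 9:lourpdras {C}; 10:bau {A}.
Position 1: tagging it V would leave rule 3 unsatisfiable, so it must be A.
Position 2: tagging it V would leave rule 3 unsatisfiable, so it must be A.
Position 3: tagging it V would leave rule 3 unsatisfiable, so it must be C.
Position 4: tagging it N would leave rule 5 unsatisfiable, so it must be D.
Position 5: tagging it V would leave rule 3 unsatisfiable, so it must be D.
Position 6: tagging it V would leave rule 3 unsatisfiable, so it must be A.
Position 7: tagging it V would leave rule 3 unsatisfiable, so it must be D.
That leaves exactly one tagging: A A C D D A D C C A.
Rule-by-rule: rule 1 ok; rule 2 ok; rule 3 ok; rule 4 ok; rule 5 ok.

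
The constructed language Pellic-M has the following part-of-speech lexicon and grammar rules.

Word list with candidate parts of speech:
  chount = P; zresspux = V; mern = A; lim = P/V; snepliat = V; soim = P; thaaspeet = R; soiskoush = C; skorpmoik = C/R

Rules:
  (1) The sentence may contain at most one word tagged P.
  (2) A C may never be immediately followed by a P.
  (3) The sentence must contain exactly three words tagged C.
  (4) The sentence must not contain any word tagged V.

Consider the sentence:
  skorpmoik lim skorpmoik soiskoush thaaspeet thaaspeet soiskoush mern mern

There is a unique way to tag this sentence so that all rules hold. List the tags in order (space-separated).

R P C C R R C A A

Candidates per position — 1:skorpmoik {C,R}; 2:lim {P,V}; 3:skorpmoik {C,R}; 4:soiskoush {C}; 5:thaaspeet {R}; 6:thaaspeet {R}; 7:soiskoush {C}; 8:mern {A}; 9:mern {A}.
Word 2 cannot be V — rule 4 would then fail for every completion. It is P.
Word 1 cannot be C — rule 2 would then fail for every completion. It is R.
Word 3 cannot be R — rule 3 would then fail for every completion. It is C.
That leaves exactly one tagging: R P C C R R C A A.
Check: rule 1 ok; rule 2 ok; rule 3 ok; rule 4 ok.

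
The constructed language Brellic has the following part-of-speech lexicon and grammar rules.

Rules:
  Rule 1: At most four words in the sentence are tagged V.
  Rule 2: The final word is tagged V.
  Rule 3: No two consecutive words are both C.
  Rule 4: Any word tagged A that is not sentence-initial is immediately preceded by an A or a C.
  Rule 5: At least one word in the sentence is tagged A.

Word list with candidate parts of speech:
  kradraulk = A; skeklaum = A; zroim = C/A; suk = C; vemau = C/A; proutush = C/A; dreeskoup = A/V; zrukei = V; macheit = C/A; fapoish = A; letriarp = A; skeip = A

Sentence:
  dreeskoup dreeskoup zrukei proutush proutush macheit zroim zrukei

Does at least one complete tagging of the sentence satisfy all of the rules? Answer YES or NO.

YES

Candidates per position — 1:dreeskoup {A,V}; 2:dreeskoup {A,V}; 3:zrukei {V}; 4:proutush {C,A}; 5:proutush {C,A}; 6:macheit {C,A}; 7:zroim {C,A}; 8:zrukei {V}.
One satisfying assignment: A V V C A C A V.
Check: rule 1 satisfied; rule 2 satisfied; rule 3 satisfied; rule 4 satisfied; rule 5 satisfied.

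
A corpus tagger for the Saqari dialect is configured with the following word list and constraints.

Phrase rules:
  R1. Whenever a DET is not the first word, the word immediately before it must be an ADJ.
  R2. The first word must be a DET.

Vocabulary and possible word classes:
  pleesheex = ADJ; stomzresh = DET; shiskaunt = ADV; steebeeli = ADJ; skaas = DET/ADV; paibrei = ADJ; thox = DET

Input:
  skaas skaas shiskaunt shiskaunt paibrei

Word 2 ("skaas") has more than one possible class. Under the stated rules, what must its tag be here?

Candidates per position — 1:skaas {DET,ADV}; 2:skaas {DET,ADV}; 3:shiskaunt {ADV}; 4:shiskaunt {ADV}; 5:paibrei {ADJ}.
Position 1: tagging it ADV would leave rule 2 unsatisfiable, so it must be DET.
Position 2: tagging it DET would leave rule 1 unsatisfiable, so it must be ADV.
So the tagging must be: DET ADV ADV ADV ADJ.
Checking: rule 1 ok; rule 2 ok.

ADV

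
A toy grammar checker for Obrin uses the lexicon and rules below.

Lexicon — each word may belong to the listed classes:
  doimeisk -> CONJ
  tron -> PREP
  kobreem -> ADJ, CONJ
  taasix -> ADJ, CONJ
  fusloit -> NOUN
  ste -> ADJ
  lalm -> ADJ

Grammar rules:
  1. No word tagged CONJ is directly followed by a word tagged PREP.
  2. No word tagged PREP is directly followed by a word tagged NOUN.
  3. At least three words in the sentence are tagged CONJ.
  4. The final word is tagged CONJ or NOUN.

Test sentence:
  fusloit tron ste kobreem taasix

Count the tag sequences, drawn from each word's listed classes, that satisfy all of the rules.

Candidates per position — 1:fusloit {NOUN}; 2:tron {PREP}; 3:ste {ADJ}; 4:kobreem {ADJ,CONJ}; 5:taasix {ADJ,CONJ}.
There are 4 candidate sequences in total.
Rule 3 cannot be satisfied by any choice of tags from the lexicon.
So there is no consistent tagging.
Count = 0.

0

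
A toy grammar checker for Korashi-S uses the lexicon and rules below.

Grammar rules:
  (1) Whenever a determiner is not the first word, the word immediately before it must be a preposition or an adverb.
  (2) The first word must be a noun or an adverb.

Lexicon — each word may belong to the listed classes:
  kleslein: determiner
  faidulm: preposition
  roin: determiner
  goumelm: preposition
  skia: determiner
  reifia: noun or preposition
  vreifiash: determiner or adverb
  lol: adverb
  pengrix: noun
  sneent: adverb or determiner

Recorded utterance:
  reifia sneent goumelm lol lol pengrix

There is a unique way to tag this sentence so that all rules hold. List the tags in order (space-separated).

Candidates per position — 1:reifia {noun,preposition}; 2:sneent {adverb,determiner}; 3:goumelm {preposition}; 4:lol {adverb}; 5:lol {adverb}; 6:pengrix {noun}.
At position 1, choosing preposition makes rule 2 impossible to satisfy; hence noun.
At position 2, choosing determiner makes rule 1 impossible to satisfy; hence adverb.
The only consistent sequence is: noun adverb preposition adverb adverb noun.
Checking: rule 1 holds; rule 2 holds.

noun adverb preposition adverb adverb noun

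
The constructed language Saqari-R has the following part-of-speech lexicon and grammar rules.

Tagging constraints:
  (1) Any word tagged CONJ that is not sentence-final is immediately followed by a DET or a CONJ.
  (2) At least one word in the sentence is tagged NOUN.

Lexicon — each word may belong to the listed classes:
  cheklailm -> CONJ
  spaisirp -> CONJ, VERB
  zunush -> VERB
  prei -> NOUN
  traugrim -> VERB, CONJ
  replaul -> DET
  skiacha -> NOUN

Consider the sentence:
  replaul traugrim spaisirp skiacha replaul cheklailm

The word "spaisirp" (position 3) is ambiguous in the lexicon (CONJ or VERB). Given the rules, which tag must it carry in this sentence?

VERB

Candidates per position — 1:replaul {DET}; 2:traugrim {VERB,CONJ}; 3:spaisirp {CONJ,VERB}; 4:skiacha {NOUN}; 5:replaul {DET}; 6:cheklailm {CONJ}.
Position 2: CONJ is ruled out by rule 1; that leaves VERB.
Position 3: CONJ is ruled out by rule 1; that leaves VERB.
That leaves exactly one tagging: DET VERB VERB NOUN DET CONJ.
Verifying each rule — rule 1 ok; rule 2 ok.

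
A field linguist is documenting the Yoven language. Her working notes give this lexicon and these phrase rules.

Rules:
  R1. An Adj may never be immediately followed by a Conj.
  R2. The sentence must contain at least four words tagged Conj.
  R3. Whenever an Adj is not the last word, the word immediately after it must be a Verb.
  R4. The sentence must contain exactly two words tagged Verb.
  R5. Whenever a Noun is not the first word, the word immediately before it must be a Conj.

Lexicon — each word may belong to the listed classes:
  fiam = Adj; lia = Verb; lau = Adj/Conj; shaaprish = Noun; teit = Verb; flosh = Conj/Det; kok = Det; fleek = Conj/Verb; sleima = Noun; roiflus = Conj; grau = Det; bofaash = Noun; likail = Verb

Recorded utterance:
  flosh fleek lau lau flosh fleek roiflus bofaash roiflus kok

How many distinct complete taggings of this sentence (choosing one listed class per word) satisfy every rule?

Candidates per position — 1:flosh {Conj,Det}; 2:fleek {Conj,Verb}; 3:lau {Adj,Conj}; 4:lau {Adj,Conj}; 5:flosh {Conj,Det}; 6:fleek {Conj,Verb}; 7:roiflus {Conj}; 8:bofaash {Noun}; 9:roiflus {Conj}; 10:kok {Det}.
There are 64 candidate sequences in total.
The sequences that satisfy every rule: Conj Verb Conj Conj Conj Verb Conj Noun Conj Det; Conj Verb Conj Conj Det Verb Conj Noun Conj Det; Det Verb Conj Conj Conj Verb Conj Noun Conj Det; Det Verb Conj Conj Det Verb Conj Noun Conj Det.
Count = 4.

4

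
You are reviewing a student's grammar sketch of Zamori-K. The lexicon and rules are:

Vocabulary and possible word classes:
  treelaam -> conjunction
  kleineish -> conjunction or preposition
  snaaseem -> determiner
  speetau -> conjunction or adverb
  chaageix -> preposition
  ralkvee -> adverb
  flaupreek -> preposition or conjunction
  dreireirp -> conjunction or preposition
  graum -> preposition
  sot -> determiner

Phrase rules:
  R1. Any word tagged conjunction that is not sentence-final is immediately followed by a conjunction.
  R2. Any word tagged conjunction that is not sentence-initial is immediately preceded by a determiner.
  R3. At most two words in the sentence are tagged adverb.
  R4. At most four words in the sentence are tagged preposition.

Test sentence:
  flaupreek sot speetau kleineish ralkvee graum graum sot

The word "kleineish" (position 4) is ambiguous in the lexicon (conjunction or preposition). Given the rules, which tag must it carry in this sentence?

preposition

Candidates per position — 1:flaupreek {preposition,conjunction}; 2:sot {determiner}; 3:speetau {conjunction,adverb}; 4:kleineish {conjunction,preposition}; 5:ralkvee {adverb}; 6:graum {preposition}; 7:graum {preposition}; 8:sot {determiner}.
Word 1 cannot be conjunction — rule 1 would then fail for every completion. It is preposition.
Word 3 cannot be conjunction — rule 1 would then fail for every completion. It is adverb.
Word 4 cannot be conjunction — rule 1 would then fail for every completion. It is preposition.
That leaves exactly one tagging: preposition determiner adverb preposition adverb preposition preposition determiner.
Checking: rule 1 holds; rule 2 holds; rule 3 holds; rule 4 holds.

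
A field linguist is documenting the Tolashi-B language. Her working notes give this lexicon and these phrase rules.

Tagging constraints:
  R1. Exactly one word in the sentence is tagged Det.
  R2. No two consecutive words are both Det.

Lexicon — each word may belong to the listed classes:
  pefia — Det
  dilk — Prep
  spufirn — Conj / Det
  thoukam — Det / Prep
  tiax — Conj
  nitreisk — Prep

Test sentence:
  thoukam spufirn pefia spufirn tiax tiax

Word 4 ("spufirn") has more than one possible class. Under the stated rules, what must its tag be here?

Conj

Candidates per position — 1:thoukam {Det,Prep}; 2:spufirn {Conj,Det}; 3:pefia {Det}; 4:spufirn {Conj,Det}; 5:tiax {Conj}; 6:tiax {Conj}.
Position 1: Det is ruled out by rule 1; that leaves Prep.
Position 2: Det is ruled out by rule 1; that leaves Conj.
Position 4: Det is ruled out by rule 1; that leaves Conj.
So the tagging must be: Prep Conj Det Conj Conj Conj.
Verifying each rule — rule 1 satisfied; rule 2 satisfied.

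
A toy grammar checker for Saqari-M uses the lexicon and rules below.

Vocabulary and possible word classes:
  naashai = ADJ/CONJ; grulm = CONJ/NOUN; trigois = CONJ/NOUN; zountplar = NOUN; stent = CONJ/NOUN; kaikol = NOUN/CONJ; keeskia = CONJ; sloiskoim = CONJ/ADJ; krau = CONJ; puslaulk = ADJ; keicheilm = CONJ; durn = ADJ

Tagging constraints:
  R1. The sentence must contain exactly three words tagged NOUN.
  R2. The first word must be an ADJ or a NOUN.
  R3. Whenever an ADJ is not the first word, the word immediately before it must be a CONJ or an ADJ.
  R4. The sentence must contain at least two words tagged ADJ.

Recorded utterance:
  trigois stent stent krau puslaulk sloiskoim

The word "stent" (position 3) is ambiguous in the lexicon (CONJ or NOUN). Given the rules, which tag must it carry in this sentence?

NOUN

Candidates per position — 1:trigois {CONJ,NOUN}; 2:stent {CONJ,NOUN}; 3:stent {CONJ,NOUN}; 4:krau {CONJ}; 5:puslaulk {ADJ}; 6:sloiskoim {CONJ,ADJ}.
Word 1 cannot be CONJ — rule 1 would then fail for every completion. It is NOUN.
Word 2 cannot be CONJ — rule 1 would then fail for every completion. It is NOUN.
Word 3 cannot be CONJ — rule 1 would then fail for every completion. It is NOUN.
Word 6 cannot be CONJ — rule 4 would then fail for every completion. It is ADJ.
That leaves exactly one tagging: NOUN NOUN NOUN CONJ ADJ ADJ.
Rule-by-rule: rule 1 holds; rule 2 holds; rule 3 holds; rule 4 holds.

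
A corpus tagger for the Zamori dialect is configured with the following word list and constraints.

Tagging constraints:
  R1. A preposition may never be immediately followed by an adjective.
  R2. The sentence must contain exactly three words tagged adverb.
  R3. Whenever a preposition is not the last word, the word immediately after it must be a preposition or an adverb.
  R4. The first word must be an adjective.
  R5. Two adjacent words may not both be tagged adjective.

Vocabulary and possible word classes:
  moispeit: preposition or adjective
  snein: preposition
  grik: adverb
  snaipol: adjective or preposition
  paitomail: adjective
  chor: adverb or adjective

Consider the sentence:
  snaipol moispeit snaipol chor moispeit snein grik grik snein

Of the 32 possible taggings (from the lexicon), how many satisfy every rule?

2

Candidates per position — 1:snaipol {adjective,preposition}; 2:moispeit {preposition,adjective}; 3:snaipol {adjective,preposition}; 4:chor {adverb,adjective}; 5:moispeit {preposition,adjective}; 6:snein {preposition}; 7:grik {adverb}; 8:grik {adverb}; 9:snein {preposition}.
There are 32 candidate sequences in total.
The sequences that satisfy every rule: adjective preposition preposition adverb preposition preposition adverb adverb preposition; adjective preposition preposition adverb adjective preposition adverb adverb preposition.
Count = 2.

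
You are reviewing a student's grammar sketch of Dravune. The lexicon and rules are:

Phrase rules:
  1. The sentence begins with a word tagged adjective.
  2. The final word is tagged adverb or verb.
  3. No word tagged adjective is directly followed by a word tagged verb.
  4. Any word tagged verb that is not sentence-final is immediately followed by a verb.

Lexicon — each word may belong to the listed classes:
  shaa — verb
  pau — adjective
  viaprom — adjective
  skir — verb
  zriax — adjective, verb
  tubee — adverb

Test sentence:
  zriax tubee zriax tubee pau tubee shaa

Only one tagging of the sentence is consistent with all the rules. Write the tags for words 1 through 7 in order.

Candidates per position — 1:zriax {adjective,verb}; 2:tubee {adverb}; 3:zriax {adjective,verb}; 4:tubee {adverb}; 5:pau {adjective}; 6:tubee {adverb}; 7:shaa {verb}.
If word 1 were verb, no tagging could satisfy rule 1; so word 1 is adjective.
If word 3 were verb, no tagging could satisfy rule 4; so word 3 is adjective.
The only consistent sequence is: adjective adverb adjective adverb adjective adverb verb.
Check: rule 1 ok; rule 2 ok; rule 3 ok; rule 4 ok.

adjective adverb adjective adverb adjective adverb verb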